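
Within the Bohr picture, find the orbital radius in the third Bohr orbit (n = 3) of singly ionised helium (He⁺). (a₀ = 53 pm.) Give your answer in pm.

240 pm

r_n = n²a₀/Z = 3² × 53 / 2
    = 9 × 53 / 2 = 240 pm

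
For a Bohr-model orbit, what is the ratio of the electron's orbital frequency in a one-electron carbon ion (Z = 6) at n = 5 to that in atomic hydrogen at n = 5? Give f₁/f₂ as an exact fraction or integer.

f ∝ Z^2 · n^-3
f₁/f₂ = (6/1)^2 · (5/5)^-3 = 36

36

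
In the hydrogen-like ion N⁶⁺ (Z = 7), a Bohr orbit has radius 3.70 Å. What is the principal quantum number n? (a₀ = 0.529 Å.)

r_n = n²a₀/Z ⇒ n² = rZ/a₀ = 3.70 × 7 / 0.529 ≈ 48.96
n = 7

7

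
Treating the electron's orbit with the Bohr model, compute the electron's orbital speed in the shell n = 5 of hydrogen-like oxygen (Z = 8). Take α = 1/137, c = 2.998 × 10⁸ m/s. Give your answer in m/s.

v_n = Zαc/n = 8 × 0.007299 × 2.998 × 10⁸ / 5
    = 3.501 × 10⁶ m/s

3.501 × 10⁶ m/s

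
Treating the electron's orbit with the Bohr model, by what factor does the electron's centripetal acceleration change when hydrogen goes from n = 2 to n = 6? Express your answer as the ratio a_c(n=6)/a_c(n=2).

1/81

a_c ∝ Z^3 · n^-4; with Z fixed, a_c ∝ n^-4.
a_c(n=6)/a_c(n=2) = (6/2)^-4 = 1/81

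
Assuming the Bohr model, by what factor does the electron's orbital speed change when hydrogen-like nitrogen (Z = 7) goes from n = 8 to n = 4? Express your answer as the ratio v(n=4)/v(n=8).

v ∝ Z^1 · n^-1; with Z fixed, v ∝ n^-1.
v(n=4)/v(n=8) = (4/8)^-1 = 2

2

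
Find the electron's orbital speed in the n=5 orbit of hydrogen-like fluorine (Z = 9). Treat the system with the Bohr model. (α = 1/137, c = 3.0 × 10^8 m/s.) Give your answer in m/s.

3.9 × 10^6 m/s

v_n = Zαc/n = 9 × 0.0073 × 3.0 × 10^8 / 5
    = 3.9 × 10^6 m/s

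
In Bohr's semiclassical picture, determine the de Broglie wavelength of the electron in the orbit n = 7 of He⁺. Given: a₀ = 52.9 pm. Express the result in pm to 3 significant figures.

1160 pm

The Bohr quantisation condition is nλ = 2πr_n.
r_n = n²a₀/Z = 1300 pm
λ = 2πr_n/n = 2π·1300/7 = 1160 pm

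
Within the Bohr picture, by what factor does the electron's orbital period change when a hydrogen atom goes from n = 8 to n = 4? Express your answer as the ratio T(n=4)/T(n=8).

1/8

T ∝ Z^-2 · n^3; with Z fixed, T ∝ n^3.
T(n=4)/T(n=8) = (4/8)^3 = 1/8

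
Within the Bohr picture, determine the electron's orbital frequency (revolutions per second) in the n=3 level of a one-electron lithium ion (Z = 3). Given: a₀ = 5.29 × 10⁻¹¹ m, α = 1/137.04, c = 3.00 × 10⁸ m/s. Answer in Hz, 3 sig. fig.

2.20 × 10¹⁵ Hz

r = n²a₀/Z = 1.59 × 10⁻¹⁰ m, v = Zαc/n = 2.19 × 10⁶ m/s
f = v/(2πr) = 2.20 × 10¹⁵ Hz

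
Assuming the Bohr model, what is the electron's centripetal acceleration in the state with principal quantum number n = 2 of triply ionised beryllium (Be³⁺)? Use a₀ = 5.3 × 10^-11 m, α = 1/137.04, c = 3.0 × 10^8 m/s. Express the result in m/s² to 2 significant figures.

r = n²a₀/Z = 5.3 × 10^-11 m, v = Zαc/n = 4.4 × 10^6 m/s
a = v²/r = (4.4 × 10^6)² / 5.3 × 10^-11 = 3.6 × 10^23 m/s²

3.6 × 10^23 m/s²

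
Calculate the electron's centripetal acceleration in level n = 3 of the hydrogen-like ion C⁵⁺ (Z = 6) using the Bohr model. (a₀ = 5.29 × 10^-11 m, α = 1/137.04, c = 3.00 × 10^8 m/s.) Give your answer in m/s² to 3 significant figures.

r = n²a₀/Z = 7.94 × 10^-11 m, v = Zαc/n = 4.38 × 10^6 m/s
a = v²/r = (4.38 × 10^6)² / 7.94 × 10^-11 = 2.42 × 10^23 m/s²

2.42 × 10^23 m/s²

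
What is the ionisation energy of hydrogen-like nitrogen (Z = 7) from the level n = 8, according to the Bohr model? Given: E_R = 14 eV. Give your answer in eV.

E_n = −E_R·Z²/n² = −14 × 7²/8² eV = -11 eV
Ionisation energy = −E_n = 11 eV

11 eV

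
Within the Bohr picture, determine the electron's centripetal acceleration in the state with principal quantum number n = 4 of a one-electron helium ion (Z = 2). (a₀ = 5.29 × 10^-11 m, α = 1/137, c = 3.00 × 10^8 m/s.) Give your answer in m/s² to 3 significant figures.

r = n²a₀/Z = 4.23 × 10^-10 m, v = Zαc/n = 1.09 × 10^6 m/s
a = v²/r = (1.09 × 10^6)² / 4.23 × 10^-10 = 2.83 × 10^21 m/s²

2.83 × 10^21 m/s²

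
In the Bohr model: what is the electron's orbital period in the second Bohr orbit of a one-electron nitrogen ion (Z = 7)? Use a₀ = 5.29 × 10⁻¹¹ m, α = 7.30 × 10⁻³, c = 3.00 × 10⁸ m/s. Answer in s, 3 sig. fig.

r = n²a₀/Z = 2²·5.29 × 10⁻¹¹/7 = 3.02 × 10⁻¹¹ m
v = Zαc/n = 7·0.00730·3.00 × 10⁸/2 = 7.67 × 10⁶ m/s
T = 2πr/v = 2.48 × 10⁻¹⁷ s

2.48 × 10⁻¹⁷ s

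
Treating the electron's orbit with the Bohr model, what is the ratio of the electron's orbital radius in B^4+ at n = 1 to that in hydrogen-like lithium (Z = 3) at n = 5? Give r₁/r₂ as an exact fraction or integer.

3/125

r ∝ Z^-1 · n^2
r₁/r₂ = (5/3)^-1 · (1/5)^2 = 3/125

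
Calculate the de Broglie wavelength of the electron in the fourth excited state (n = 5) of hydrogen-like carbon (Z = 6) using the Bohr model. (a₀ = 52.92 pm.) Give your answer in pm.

277.1 pm

The Bohr quantisation condition is nλ = 2πr_n.
r_n = n²a₀/Z = 220.5 pm
λ = 2πr_n/n = 2π·220.5/5 = 277.1 pm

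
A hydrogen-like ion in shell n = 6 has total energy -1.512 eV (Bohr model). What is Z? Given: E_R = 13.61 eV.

E_n = −E_R Z²/n² ⇒ Z² = −E_n n²/E_R = 1.512 × 6² / 13.61 ≈ 4.00
Z = 2

2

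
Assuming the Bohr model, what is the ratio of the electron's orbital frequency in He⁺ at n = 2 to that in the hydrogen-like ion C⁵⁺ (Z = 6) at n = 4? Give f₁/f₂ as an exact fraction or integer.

8/9

f ∝ Z^2 · n^-3
f₁/f₂ = (2/6)^2 · (2/4)^-3 = 8/9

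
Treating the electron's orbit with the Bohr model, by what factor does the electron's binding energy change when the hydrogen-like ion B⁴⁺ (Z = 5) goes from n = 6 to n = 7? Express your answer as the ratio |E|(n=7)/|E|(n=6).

|E| ∝ Z^2 · n^-2; with Z fixed, |E| ∝ n^-2.
|E|(n=7)/|E|(n=6) = (7/6)^-2 = 36/49

36/49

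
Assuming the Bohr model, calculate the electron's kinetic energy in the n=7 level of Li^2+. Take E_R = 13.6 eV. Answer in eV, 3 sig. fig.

2.50 eV

For a Coulomb orbit the virial theorem gives K = −E_n.
E_n = −E_R·Z²/n², so K = E_R·Z²/n² = 13.6 × 3²/7² = 2.50 eV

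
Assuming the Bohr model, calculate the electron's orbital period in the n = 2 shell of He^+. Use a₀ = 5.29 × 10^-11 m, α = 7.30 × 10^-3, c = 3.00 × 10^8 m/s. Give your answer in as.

304 as

r = n²a₀/Z = 2²·5.29 × 10^-11/2 = 1.06 × 10^-10 m
v = Zαc/n = 2·0.00730·3.00 × 10^8/2 = 2.19 × 10^6 m/s
T = 2πr/v = 3.04 × 10^-16 s = 304 as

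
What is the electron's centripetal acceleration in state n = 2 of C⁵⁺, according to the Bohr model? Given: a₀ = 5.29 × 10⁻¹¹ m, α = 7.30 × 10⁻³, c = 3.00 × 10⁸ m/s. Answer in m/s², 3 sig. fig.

1.22 × 10²⁴ m/s²

r = n²a₀/Z = 3.53 × 10⁻¹¹ m, v = Zαc/n = 6.57 × 10⁶ m/s
a = v²/r = (6.57 × 10⁶)² / 3.53 × 10⁻¹¹ = 1.22 × 10²⁴ m/s²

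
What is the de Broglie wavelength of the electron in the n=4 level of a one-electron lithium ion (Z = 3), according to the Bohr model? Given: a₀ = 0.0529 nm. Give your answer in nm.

0.443 nm

The Bohr quantisation condition is nλ = 2πr_n.
r_n = n²a₀/Z = 0.282 nm
λ = 2πr_n/n = 2π·0.282/4 = 0.443 nm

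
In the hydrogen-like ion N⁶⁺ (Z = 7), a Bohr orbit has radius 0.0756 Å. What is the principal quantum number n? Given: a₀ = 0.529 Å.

r_n = n²a₀/Z ⇒ n² = rZ/a₀ = 0.0756 × 7 / 0.529 ≈ 1.00
n = 1

1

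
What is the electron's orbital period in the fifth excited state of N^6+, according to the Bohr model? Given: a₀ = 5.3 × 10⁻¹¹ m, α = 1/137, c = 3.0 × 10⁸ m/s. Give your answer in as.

r = n²a₀/Z = 6²·5.3 × 10⁻¹¹/7 = 2.7 × 10⁻¹⁰ m
v = Zαc/n = 7·0.0073·3.0 × 10⁸/6 = 2.6 × 10⁶ m/s
T = 2πr/v = 6.7 × 10⁻¹⁶ s = 670 as

670 as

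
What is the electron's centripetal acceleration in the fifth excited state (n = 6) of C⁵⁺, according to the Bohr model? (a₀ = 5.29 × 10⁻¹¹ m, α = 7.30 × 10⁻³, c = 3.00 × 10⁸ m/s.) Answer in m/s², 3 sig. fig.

1.51 × 10²² m/s²

r = n²a₀/Z = 3.17 × 10⁻¹⁰ m, v = Zαc/n = 2.19 × 10⁶ m/s
a = v²/r = (2.19 × 10⁶)² / 3.17 × 10⁻¹⁰ = 1.51 × 10²² m/s²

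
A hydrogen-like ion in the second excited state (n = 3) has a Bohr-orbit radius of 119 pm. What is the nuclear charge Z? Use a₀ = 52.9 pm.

r_n = n²a₀/Z ⇒ Z = n²a₀/r = 3² × 52.9 / 119 ≈ 4.00
Z = 4

4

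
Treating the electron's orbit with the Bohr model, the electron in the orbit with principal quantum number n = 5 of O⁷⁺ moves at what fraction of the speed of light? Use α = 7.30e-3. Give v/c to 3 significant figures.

0.0117

v_n = Zαc/n, so v/c = Zα/n = 8 × 0.00730 / 5 = 0.0117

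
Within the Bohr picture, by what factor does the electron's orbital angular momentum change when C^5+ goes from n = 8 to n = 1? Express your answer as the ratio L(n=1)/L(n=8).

L = nℏ depends only on n, so L ∝ n.
L(n=1)/L(n=8) = (1/8)^1 = 1/8

1/8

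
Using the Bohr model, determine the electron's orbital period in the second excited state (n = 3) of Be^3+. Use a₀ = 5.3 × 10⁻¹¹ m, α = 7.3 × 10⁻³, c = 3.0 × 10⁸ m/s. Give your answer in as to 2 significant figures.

260 as

r = n²a₀/Z = 3²·5.3 × 10⁻¹¹/4 = 1.2 × 10⁻¹⁰ m
v = Zαc/n = 4·0.0073·3.0 × 10⁸/3 = 2.9 × 10⁶ m/s
T = 2πr/v = 2.6 × 10⁻¹⁶ s = 260 as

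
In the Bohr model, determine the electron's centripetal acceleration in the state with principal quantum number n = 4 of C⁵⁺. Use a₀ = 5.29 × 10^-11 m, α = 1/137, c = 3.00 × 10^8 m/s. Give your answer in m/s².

r = n²a₀/Z = 1.41 × 10^-10 m, v = Zαc/n = 3.28 × 10^6 m/s
a = v²/r = (3.28 × 10^6)² / 1.41 × 10^-10 = 7.65 × 10^22 m/s²

7.65 × 10^22 m/s²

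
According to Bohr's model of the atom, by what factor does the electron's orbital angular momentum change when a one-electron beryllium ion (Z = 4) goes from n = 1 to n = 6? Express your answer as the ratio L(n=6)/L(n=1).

6

L = nℏ depends only on n, so L ∝ n.
L(n=6)/L(n=1) = (6/1)^1 = 6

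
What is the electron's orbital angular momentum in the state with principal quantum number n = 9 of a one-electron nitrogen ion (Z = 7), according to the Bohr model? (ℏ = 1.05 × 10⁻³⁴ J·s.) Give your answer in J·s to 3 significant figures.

L_n = nℏ = 9 × 1.05 × 10⁻³⁴ = 9.45 × 10⁻³⁴ J·s

9.45 × 10⁻³⁴ J·s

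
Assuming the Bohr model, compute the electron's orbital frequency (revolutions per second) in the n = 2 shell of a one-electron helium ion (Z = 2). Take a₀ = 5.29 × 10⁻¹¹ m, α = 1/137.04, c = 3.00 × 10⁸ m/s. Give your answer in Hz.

3.29 × 10¹⁵ Hz

r = n²a₀/Z = 1.06 × 10⁻¹⁰ m, v = Zαc/n = 2.19 × 10⁶ m/s
f = v/(2πr) = 3.29 × 10¹⁵ Hz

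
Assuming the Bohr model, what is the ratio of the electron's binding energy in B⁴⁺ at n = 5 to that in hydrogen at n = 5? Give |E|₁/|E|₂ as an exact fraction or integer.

|E| ∝ Z^2 · n^-2
|E|₁/|E|₂ = (5/1)^2 · (5/5)^-2 = 25

25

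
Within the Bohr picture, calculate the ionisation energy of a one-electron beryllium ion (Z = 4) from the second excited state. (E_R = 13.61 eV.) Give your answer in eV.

E_n = −E_R·Z²/n² = −13.61 × 4²/3² eV = -24.20 eV
Ionisation energy = −E_n = 24.20 eV

24.20 eV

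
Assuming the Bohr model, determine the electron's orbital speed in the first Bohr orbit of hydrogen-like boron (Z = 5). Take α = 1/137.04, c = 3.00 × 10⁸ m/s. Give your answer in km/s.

v_n = Zαc/n = 5 × 0.00730 × 3.00 × 10⁸ / 1
    = 1.09 × 10⁴ km/s

1.09 × 10⁴ km/s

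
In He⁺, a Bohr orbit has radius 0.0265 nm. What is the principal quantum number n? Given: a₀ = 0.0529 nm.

1

r_n = n²a₀/Z ⇒ n² = rZ/a₀ = 0.0265 × 2 / 0.0529 ≈ 1.00
n = 1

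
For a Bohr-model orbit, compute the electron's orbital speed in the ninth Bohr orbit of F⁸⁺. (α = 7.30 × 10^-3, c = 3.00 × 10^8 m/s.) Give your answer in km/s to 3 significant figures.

v_n = Zαc/n = 9 × 0.00730 × 3.00 × 10^8 / 9
    = 2190 km/s

2190 km/s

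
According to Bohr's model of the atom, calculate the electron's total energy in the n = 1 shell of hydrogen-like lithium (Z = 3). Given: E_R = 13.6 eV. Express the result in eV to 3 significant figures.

-122 eV

E_n = −E_R·Z²/n² = −13.6 × 3²/1² = -122 eV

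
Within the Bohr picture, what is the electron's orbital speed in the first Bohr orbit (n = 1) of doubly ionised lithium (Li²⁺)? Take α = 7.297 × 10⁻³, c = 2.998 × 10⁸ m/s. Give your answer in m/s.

v_n = Zαc/n = 3 × 0.007297 × 2.998 × 10⁸ / 1
    = 6.563 × 10⁶ m/s

6.563 × 10⁶ m/s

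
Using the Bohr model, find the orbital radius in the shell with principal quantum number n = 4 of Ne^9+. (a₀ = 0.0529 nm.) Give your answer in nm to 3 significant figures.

r_n = n²a₀/Z = 4² × 0.0529 / 10
    = 16 × 0.0529 / 10 = 0.0846 nm

0.0846 nm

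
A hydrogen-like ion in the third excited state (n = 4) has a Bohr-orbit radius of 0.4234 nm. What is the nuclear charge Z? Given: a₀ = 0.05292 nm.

2

r_n = n²a₀/Z ⇒ Z = n²a₀/r = 4² × 0.05292 / 0.4234 ≈ 2.00
Z = 2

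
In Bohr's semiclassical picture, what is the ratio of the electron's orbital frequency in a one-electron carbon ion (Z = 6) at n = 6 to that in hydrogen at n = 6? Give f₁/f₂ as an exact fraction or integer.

f ∝ Z^2 · n^-3
f₁/f₂ = (6/1)^2 · (6/6)^-3 = 36

36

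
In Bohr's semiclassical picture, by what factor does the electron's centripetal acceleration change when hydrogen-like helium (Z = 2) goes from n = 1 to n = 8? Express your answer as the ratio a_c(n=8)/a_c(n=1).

a_c ∝ Z^3 · n^-4; with Z fixed, a_c ∝ n^-4.
a_c(n=8)/a_c(n=1) = (8/1)^-4 = 1/4096

1/4096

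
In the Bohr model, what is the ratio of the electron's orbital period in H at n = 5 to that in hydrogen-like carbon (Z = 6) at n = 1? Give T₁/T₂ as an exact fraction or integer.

T ∝ Z^-2 · n^3
T₁/T₂ = (1/6)^-2 · (5/1)^3 = 4500

4500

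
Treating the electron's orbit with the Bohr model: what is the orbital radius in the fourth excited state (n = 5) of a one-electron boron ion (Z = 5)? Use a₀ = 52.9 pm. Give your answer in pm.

264 pm

r_n = n²a₀/Z = 5² × 52.9 / 5
    = 25 × 52.9 / 5 = 264 pm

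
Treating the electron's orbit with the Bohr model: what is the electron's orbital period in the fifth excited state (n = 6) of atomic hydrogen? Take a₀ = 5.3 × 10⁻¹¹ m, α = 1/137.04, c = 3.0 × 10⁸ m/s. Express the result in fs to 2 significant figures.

r = n²a₀/Z = 6²·5.3 × 10⁻¹¹/1 = 1.9 × 10⁻⁹ m
v = Zαc/n = 1·0.0073·3.0 × 10⁸/6 = 3.6 × 10⁵ m/s
T = 2πr/v = 3.3 × 10⁻¹⁴ s = 33 fs

33 fs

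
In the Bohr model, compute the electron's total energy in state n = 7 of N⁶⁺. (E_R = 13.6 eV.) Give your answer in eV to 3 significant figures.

-13.6 eV

E_n = −E_R·Z²/n² = −13.6 × 7²/7² = -13.6 eV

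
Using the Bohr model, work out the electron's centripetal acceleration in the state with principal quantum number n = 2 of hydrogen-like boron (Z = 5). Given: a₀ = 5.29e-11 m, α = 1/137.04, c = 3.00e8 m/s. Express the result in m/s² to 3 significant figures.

7.08e23 m/s²

r = n²a₀/Z = 4.23e-11 m, v = Zαc/n = 5.47e6 m/s
a = v²/r = (5.47e6)² / 4.23e-11 = 7.08e23 m/s²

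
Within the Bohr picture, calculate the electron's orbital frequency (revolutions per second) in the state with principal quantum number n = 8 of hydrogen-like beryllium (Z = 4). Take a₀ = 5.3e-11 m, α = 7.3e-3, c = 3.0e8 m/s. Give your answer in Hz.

r = n²a₀/Z = 8.5e-10 m, v = Zαc/n = 1.1e6 m/s
f = v/(2πr) = 2.1e14 Hz

2.1e14 Hz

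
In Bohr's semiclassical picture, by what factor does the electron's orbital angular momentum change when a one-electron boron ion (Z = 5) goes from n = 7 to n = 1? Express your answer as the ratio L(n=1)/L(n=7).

1/7

L = nℏ depends only on n, so L ∝ n.
L(n=1)/L(n=7) = (1/7)^1 = 1/7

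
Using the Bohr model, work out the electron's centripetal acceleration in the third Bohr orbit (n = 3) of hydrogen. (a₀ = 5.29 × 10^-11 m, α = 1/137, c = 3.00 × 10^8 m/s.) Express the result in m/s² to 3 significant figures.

1.12 × 10^21 m/s²

r = n²a₀/Z = 4.76 × 10^-10 m, v = Zαc/n = 7.30 × 10^5 m/s
a = v²/r = (7.30 × 10^5)² / 4.76 × 10^-10 = 1.12 × 10^21 m/s²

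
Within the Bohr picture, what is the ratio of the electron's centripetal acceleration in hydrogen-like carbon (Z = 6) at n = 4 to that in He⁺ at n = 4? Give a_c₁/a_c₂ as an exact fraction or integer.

a_c ∝ Z^3 · n^-4
a_c₁/a_c₂ = (6/2)^3 · (4/4)^-4 = 27

27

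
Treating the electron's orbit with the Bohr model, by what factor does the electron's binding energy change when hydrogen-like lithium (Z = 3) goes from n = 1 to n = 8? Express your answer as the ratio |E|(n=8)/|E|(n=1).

|E| ∝ Z^2 · n^-2; with Z fixed, |E| ∝ n^-2.
|E|(n=8)/|E|(n=1) = (8/1)^-2 = 1/64

1/64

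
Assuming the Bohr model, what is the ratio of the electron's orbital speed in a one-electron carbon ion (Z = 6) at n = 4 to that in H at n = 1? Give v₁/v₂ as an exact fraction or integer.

3/2

v ∝ Z^1 · n^-1
v₁/v₂ = (6/1)^1 · (4/1)^-1 = 3/2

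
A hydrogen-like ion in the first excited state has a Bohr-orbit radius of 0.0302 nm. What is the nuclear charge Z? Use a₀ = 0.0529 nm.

r_n = n²a₀/Z ⇒ Z = n²a₀/r = 2² × 0.0529 / 0.0302 ≈ 7.01
Z = 7

7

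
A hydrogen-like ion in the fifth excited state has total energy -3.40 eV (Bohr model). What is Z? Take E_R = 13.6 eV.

E_n = −E_R Z²/n² ⇒ Z² = −E_n n²/E_R = 3.40 × 6² / 13.6 ≈ 9.00
Z = 3

3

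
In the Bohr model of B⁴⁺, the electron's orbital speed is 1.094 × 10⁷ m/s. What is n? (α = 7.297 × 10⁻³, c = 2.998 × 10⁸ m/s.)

v_n = Zαc/n ⇒ n = Zαc/v = 5 × 0.007297 × 2.998 × 10⁸ / 1.094 × 10⁷ ≈ 1.00
n = 1

1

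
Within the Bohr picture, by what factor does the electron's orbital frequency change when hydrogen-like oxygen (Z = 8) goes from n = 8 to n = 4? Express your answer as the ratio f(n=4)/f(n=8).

f ∝ Z^2 · n^-3; with Z fixed, f ∝ n^-3.
f(n=4)/f(n=8) = (4/8)^-3 = 8

8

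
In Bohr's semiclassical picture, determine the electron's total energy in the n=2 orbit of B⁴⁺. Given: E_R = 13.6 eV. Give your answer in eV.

E_n = −E_R·Z²/n² = −13.6 × 5²/2² = -85.0 eV

-85.0 eV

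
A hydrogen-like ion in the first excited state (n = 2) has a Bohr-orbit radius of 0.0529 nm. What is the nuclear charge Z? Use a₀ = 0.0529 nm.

r_n = n²a₀/Z ⇒ Z = n²a₀/r = 2² × 0.0529 / 0.0529 ≈ 4.00
Z = 4

4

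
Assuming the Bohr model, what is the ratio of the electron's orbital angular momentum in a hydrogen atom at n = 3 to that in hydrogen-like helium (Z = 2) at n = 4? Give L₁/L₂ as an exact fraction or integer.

L = nℏ is independent of Z.
L₁/L₂ = n₁/n₂ = 3/4 = 3/4

3/4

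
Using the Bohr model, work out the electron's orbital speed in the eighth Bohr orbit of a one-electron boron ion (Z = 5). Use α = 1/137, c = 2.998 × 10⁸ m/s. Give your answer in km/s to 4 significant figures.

1368 km/s

v_n = Zαc/n = 5 × 0.007299 × 2.998 × 10⁸ / 8
    = 1368 km/s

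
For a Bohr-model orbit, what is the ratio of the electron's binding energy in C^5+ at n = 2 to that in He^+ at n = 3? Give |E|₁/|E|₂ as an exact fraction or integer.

|E| ∝ Z^2 · n^-2
|E|₁/|E|₂ = (6/2)^2 · (2/3)^-2 = 81/4

81/4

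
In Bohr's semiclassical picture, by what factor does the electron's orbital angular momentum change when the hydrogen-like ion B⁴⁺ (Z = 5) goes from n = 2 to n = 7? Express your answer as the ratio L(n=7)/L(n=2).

7/2

L = nℏ depends only on n, so L ∝ n.
L(n=7)/L(n=2) = (7/2)^1 = 7/2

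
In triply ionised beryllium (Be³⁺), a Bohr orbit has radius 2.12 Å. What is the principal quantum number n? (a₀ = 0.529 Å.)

r_n = n²a₀/Z ⇒ n² = rZ/a₀ = 2.12 × 4 / 0.529 ≈ 16.03
n = 4

4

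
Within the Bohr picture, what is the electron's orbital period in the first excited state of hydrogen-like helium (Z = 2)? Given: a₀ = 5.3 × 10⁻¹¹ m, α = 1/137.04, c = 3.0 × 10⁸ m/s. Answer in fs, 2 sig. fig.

r = n²a₀/Z = 2²·5.3 × 10⁻¹¹/2 = 1.1 × 10⁻¹⁰ m
v = Zαc/n = 2·0.0073·3.0 × 10⁸/2 = 2.2 × 10⁶ m/s
T = 2πr/v = 3.0 × 10⁻¹⁶ s = 0.30 fs

0.30 fs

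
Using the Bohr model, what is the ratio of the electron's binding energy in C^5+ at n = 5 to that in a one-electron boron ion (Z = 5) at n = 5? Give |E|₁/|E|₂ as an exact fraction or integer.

|E| ∝ Z^2 · n^-2
|E|₁/|E|₂ = (6/5)^2 · (5/5)^-2 = 36/25

36/25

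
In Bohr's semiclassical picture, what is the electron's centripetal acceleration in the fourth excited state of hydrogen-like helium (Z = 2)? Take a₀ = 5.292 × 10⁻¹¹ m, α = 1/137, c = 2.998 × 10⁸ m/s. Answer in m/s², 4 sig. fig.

r = n²a₀/Z = 6.615 × 10⁻¹⁰ m, v = Zαc/n = 8.753 × 10⁵ m/s
a = v²/r = (8.753 × 10⁵)² / 6.615 × 10⁻¹⁰ = 1.158 × 10²¹ m/s²

1.158 × 10²¹ m/s²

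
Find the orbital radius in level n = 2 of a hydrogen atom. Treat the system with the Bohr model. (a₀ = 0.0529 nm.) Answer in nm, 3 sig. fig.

0.212 nm

r_n = n²a₀/Z = 2² × 0.0529 / 1
    = 4 × 0.0529 / 1 = 0.212 nm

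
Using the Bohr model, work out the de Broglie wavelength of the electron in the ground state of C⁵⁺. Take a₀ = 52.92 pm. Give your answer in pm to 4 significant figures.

55.42 pm

The Bohr quantisation condition is nλ = 2πr_n.
r_n = n²a₀/Z = 8.820 pm
λ = 2πr_n/n = 2π·8.820/1 = 55.42 pm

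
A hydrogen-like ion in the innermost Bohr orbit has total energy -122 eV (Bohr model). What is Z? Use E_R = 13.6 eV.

E_n = −E_R Z²/n² ⇒ Z² = −E_n n²/E_R = 122 × 1² / 13.6 ≈ 8.97
Z = 3

3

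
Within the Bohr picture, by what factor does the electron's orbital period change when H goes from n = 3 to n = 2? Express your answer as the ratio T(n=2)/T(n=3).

8/27

T ∝ Z^-2 · n^3; with Z fixed, T ∝ n^3.
T(n=2)/T(n=3) = (2/3)^3 = 8/27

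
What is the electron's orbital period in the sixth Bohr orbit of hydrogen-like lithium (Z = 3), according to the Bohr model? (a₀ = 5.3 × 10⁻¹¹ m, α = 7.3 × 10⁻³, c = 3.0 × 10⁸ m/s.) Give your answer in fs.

3.6 fs

r = n²a₀/Z = 6²·5.3 × 10⁻¹¹/3 = 6.4 × 10⁻¹⁰ m
v = Zαc/n = 3·0.0073·3.0 × 10⁸/6 = 1.1 × 10⁶ m/s
T = 2πr/v = 3.6 × 10⁻¹⁵ s = 3.6 fs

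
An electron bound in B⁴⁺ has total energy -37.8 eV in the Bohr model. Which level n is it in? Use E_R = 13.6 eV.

3

E_n = −E_R Z²/n² ⇒ n² = E_R Z²/(−E_n) = 13.6 × 5² / 37.8 ≈ 8.99
n = 3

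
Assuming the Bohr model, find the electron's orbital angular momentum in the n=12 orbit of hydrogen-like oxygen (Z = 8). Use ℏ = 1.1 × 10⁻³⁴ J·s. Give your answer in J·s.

1.3 × 10⁻³³ J·s

L_n = nℏ = 12 × 1.1 × 10⁻³⁴ = 1.3 × 10⁻³³ J·s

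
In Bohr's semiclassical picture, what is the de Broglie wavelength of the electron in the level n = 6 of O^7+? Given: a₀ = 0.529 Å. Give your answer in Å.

The Bohr quantisation condition is nλ = 2πr_n.
r_n = n²a₀/Z = 2.38 Å
λ = 2πr_n/n = 2π·2.38/6 = 2.49 Å

2.49 Å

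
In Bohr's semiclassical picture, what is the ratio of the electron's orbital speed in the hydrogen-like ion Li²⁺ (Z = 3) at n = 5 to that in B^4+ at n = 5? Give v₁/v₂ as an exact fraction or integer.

v ∝ Z^1 · n^-1
v₁/v₂ = (3/5)^1 · (5/5)^-1 = 3/5

3/5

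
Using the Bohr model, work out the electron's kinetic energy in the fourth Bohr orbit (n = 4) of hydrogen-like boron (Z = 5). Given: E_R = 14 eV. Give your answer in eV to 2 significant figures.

For a Coulomb orbit the virial theorem gives K = −E_n.
E_n = −E_R·Z²/n², so K = E_R·Z²/n² = 14 × 5²/4² = 22 eV

22 eV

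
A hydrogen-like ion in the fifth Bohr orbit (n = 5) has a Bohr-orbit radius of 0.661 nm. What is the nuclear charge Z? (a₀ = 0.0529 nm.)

2

r_n = n²a₀/Z ⇒ Z = n²a₀/r = 5² × 0.0529 / 0.661 ≈ 2.00
Z = 2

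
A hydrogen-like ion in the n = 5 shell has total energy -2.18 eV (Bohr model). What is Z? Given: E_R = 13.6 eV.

E_n = −E_R Z²/n² ⇒ Z² = −E_n n²/E_R = 2.18 × 5² / 13.6 ≈ 4.01
Z = 2

2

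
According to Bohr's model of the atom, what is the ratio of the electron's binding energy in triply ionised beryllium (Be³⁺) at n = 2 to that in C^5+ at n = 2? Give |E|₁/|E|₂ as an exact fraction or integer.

4/9

|E| ∝ Z^2 · n^-2
|E|₁/|E|₂ = (4/6)^2 · (2/2)^-2 = 4/9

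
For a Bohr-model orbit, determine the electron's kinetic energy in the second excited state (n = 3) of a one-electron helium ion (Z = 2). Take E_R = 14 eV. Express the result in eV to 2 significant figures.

For a Coulomb orbit the virial theorem gives K = −E_n.
E_n = −E_R·Z²/n², so K = E_R·Z²/n² = 14 × 2²/3² = 6.2 eV

6.2 eV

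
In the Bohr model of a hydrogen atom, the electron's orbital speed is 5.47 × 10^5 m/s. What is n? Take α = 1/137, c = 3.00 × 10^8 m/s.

v_n = Zαc/n ⇒ n = Zαc/v = 1 × 0.00730 × 3.00 × 10^8 / 5.47 × 10^5 ≈ 4.00
n = 4

4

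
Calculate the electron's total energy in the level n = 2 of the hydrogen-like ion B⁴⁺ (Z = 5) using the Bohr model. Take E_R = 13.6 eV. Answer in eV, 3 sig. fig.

-85.0 eV

E_n = −E_R·Z²/n² = −13.6 × 5²/2² = -85.0 eV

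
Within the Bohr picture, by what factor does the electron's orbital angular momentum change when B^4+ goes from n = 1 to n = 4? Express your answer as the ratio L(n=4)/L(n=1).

4

L = nℏ depends only on n, so L ∝ n.
L(n=4)/L(n=1) = (4/1)^1 = 4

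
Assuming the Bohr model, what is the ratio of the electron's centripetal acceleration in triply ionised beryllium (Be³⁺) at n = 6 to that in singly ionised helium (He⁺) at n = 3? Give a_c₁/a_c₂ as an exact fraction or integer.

a_c ∝ Z^3 · n^-4
a_c₁/a_c₂ = (4/2)^3 · (6/3)^-4 = 1/2

1/2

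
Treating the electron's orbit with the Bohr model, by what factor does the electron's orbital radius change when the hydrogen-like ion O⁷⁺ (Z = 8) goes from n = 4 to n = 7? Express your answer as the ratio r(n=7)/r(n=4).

r ∝ Z^-1 · n^2; with Z fixed, r ∝ n^2.
r(n=7)/r(n=4) = (7/4)^2 = 49/16

49/16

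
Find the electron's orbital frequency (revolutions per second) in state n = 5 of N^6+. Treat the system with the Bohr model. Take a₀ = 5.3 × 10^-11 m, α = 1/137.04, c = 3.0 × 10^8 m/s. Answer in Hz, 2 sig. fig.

2.6 × 10^15 Hz

r = n²a₀/Z = 1.9 × 10^-10 m, v = Zαc/n = 3.1 × 10^6 m/s
f = v/(2πr) = 2.6 × 10^15 Hz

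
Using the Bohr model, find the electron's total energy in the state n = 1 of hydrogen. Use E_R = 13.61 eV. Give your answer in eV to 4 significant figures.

-13.61 eV

E_n = −E_R·Z²/n² = −13.61 × 1²/1² = -13.61 eV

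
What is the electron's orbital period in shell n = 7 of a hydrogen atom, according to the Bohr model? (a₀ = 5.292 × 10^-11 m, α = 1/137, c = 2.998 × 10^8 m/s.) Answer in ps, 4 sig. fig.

0.05212 ps

r = n²a₀/Z = 7²·5.292 × 10^-11/1 = 2.593 × 10^-9 m
v = Zαc/n = 1·0.007299·2.998 × 10^8/7 = 3.126 × 10^5 m/s
T = 2πr/v = 5.212 × 10^-14 s = 0.05212 ps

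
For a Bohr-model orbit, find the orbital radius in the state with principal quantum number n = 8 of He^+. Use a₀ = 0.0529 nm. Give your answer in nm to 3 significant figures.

1.69 nm

r_n = n²a₀/Z = 8² × 0.0529 / 2
    = 64 × 0.0529 / 2 = 1.69 nm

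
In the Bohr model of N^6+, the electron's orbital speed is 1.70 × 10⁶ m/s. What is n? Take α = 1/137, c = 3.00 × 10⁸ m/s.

v_n = Zαc/n ⇒ n = Zαc/v = 7 × 0.00730 × 3.00 × 10⁸ / 1.70 × 10⁶ ≈ 9.02
n = 9

9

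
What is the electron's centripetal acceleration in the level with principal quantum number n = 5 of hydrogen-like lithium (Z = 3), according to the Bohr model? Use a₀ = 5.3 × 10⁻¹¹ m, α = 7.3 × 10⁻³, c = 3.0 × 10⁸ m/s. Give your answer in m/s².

3.9 × 10²¹ m/s²

r = n²a₀/Z = 4.4 × 10⁻¹⁰ m, v = Zαc/n = 1.3 × 10⁶ m/s
a = v²/r = (1.3 × 10⁶)² / 4.4 × 10⁻¹⁰ = 3.9 × 10²¹ m/s²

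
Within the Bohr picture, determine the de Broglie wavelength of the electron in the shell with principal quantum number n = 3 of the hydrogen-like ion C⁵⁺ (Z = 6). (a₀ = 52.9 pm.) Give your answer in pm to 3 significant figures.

The Bohr quantisation condition is nλ = 2πr_n.
r_n = n²a₀/Z = 79.3 pm
λ = 2πr_n/n = 2π·79.3/3 = 166 pm

166 pm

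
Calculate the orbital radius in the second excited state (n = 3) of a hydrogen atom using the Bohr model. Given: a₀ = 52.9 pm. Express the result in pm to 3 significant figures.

r_n = n²a₀/Z = 3² × 52.9 / 1
    = 9 × 52.9 / 1 = 476 pm

476 pm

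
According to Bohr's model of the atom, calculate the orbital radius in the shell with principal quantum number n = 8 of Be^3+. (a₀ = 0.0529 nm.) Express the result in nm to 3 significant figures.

0.846 nm

r_n = n²a₀/Z = 8² × 0.0529 / 4
    = 64 × 0.0529 / 4 = 0.846 nm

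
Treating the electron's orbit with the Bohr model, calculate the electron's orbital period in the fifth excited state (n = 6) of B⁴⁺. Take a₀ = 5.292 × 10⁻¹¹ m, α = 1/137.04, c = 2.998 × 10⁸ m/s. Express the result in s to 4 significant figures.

r = n²a₀/Z = 6²·5.292 × 10⁻¹¹/5 = 3.810 × 10⁻¹⁰ m
v = Zαc/n = 5·0.007297·2.998 × 10⁸/6 = 1.823 × 10⁶ m/s
T = 2πr/v = 1.313 × 10⁻¹⁵ s

1.313 × 10⁻¹⁵ s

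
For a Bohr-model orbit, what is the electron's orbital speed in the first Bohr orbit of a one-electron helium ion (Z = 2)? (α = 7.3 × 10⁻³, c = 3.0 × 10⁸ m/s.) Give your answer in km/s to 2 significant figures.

v_n = Zαc/n = 2 × 0.0073 × 3.0 × 10⁸ / 1
    = 4400 km/s

4400 km/s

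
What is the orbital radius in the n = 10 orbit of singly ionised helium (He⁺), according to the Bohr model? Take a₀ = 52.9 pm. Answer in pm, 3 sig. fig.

2640 pm

r_n = n²a₀/Z = 10² × 52.9 / 2
    = 100 × 52.9 / 2 = 2640 pm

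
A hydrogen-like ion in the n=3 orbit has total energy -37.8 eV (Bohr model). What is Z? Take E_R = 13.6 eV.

E_n = −E_R Z²/n² ⇒ Z² = −E_n n²/E_R = 37.8 × 3² / 13.6 ≈ 25.01
Z = 5

5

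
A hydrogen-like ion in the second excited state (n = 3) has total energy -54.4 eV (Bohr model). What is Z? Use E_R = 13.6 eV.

6

E_n = −E_R Z²/n² ⇒ Z² = −E_n n²/E_R = 54.4 × 3² / 13.6 ≈ 36.00
Z = 6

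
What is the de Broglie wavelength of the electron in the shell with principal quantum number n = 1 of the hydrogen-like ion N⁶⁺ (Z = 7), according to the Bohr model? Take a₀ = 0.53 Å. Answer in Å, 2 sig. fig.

0.48 Å

The Bohr quantisation condition is nλ = 2πr_n.
r_n = n²a₀/Z = 0.076 Å
λ = 2πr_n/n = 2π·0.076/1 = 0.48 Å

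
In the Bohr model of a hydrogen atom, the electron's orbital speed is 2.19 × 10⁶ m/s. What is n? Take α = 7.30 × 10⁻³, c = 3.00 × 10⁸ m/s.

v_n = Zαc/n ⇒ n = Zαc/v = 1 × 0.00730 × 3.00 × 10⁸ / 2.19 × 10⁶ ≈ 1.00
n = 1

1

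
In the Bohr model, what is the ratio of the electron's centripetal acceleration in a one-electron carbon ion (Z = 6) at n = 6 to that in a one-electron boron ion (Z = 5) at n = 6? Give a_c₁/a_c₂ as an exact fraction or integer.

216/125

a_c ∝ Z^3 · n^-4
a_c₁/a_c₂ = (6/5)^3 · (6/6)^-4 = 216/125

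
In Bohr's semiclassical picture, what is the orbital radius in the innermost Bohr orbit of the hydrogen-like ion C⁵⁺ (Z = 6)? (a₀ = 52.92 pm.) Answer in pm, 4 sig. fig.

8.820 pm

r_n = n²a₀/Z = 1² × 52.92 / 6
    = 1 × 52.92 / 6 = 8.820 pm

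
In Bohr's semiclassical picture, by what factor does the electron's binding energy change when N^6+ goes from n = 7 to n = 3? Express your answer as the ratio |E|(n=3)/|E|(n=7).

|E| ∝ Z^2 · n^-2; with Z fixed, |E| ∝ n^-2.
|E|(n=3)/|E|(n=7) = (3/7)^-2 = 49/9

49/9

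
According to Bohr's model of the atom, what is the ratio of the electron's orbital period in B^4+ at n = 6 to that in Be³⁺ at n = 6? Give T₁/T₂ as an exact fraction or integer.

T ∝ Z^-2 · n^3
T₁/T₂ = (5/4)^-2 · (6/6)^3 = 16/25

16/25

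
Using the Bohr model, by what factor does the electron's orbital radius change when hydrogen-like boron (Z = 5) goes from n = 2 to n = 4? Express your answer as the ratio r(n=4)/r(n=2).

4

r ∝ Z^-1 · n^2; with Z fixed, r ∝ n^2.
r(n=4)/r(n=2) = (4/2)^2 = 4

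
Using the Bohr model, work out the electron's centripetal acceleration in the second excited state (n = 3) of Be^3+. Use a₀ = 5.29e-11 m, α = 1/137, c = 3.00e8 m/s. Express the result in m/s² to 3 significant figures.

7.16e22 m/s²

r = n²a₀/Z = 1.19e-10 m, v = Zαc/n = 2.92e6 m/s
a = v²/r = (2.92e6)² / 1.19e-10 = 7.16e22 m/s²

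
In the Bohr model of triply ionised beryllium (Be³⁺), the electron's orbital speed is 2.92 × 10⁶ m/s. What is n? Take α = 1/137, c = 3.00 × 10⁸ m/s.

3

v_n = Zαc/n ⇒ n = Zαc/v = 4 × 0.00730 × 3.00 × 10⁸ / 2.92 × 10⁶ ≈ 3.00
n = 3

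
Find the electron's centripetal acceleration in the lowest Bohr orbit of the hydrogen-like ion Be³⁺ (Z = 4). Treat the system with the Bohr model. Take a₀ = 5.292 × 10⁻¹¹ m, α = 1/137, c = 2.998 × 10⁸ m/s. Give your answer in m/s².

r = n²a₀/Z = 1.323 × 10⁻¹¹ m, v = Zαc/n = 8.753 × 10⁶ m/s
a = v²/r = (8.753 × 10⁶)² / 1.323 × 10⁻¹¹ = 5.791 × 10²⁴ m/s²

5.791 × 10²⁴ m/s²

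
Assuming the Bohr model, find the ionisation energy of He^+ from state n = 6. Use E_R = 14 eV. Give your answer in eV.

E_n = −E_R·Z²/n² = −14 × 2²/6² eV = -1.6 eV
Ionisation energy = −E_n = 1.6 eV

1.6 eV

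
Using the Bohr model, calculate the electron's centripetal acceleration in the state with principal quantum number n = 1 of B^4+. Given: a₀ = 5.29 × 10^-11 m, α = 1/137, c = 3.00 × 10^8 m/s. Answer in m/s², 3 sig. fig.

1.13 × 10^25 m/s²

r = n²a₀/Z = 1.06 × 10^-11 m, v = Zαc/n = 1.09 × 10^7 m/s
a = v²/r = (1.09 × 10^7)² / 1.06 × 10^-11 = 1.13 × 10^25 m/s²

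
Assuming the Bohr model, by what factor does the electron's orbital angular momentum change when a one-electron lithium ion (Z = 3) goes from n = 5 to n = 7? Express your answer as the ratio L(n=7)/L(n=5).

L = nℏ depends only on n, so L ∝ n.
L(n=7)/L(n=5) = (7/5)^1 = 7/5

7/5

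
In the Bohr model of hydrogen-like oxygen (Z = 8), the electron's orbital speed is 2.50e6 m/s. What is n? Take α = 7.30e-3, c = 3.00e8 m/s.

7

v_n = Zαc/n ⇒ n = Zαc/v = 8 × 0.00730 × 3.00e8 / 2.50e6 ≈ 7.01
n = 7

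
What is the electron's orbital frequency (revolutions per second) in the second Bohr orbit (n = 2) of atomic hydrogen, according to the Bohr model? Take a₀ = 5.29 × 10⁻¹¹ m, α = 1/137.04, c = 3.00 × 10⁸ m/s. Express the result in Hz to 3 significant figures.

8.23 × 10¹⁴ Hz

r = n²a₀/Z = 2.12 × 10⁻¹⁰ m, v = Zαc/n = 1.09 × 10⁶ m/s
f = v/(2πr) = 8.23 × 10¹⁴ Hz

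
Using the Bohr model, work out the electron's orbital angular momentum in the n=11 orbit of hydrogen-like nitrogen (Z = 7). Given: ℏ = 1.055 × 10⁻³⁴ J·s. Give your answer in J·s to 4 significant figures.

1.160 × 10⁻³³ J·s

L_n = nℏ = 11 × 1.055 × 10⁻³⁴ = 1.160 × 10⁻³³ J·s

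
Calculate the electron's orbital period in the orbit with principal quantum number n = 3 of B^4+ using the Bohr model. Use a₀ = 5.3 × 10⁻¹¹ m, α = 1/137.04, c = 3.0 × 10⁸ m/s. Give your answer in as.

r = n²a₀/Z = 3²·5.3 × 10⁻¹¹/5 = 9.5 × 10⁻¹¹ m
v = Zαc/n = 5·0.0073·3.0 × 10⁸/3 = 3.6 × 10⁶ m/s
T = 2πr/v = 1.6 × 10⁻¹⁶ s = 160 as

160 as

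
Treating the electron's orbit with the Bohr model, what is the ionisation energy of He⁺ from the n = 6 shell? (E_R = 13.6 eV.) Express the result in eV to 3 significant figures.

E_n = −E_R·Z²/n² = −13.6 × 2²/6² eV = -1.51 eV
Ionisation energy = −E_n = 1.51 eV

1.51 eV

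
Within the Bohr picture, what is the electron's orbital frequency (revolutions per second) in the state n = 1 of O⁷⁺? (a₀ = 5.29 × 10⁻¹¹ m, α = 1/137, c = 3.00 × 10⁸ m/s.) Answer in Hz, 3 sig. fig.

4.22 × 10¹⁷ Hz

r = n²a₀/Z = 6.61 × 10⁻¹² m, v = Zαc/n = 1.75 × 10⁷ m/s
f = v/(2πr) = 4.22 × 10¹⁷ Hz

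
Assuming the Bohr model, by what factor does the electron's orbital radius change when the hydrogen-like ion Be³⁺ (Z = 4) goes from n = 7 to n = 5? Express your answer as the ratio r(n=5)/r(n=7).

25/49

r ∝ Z^-1 · n^2; with Z fixed, r ∝ n^2.
r(n=5)/r(n=7) = (5/7)^2 = 25/49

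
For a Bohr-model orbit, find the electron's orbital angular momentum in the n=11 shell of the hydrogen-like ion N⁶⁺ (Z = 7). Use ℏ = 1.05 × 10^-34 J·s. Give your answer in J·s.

L_n = nℏ = 11 × 1.05 × 10^-34 = 1.16 × 10^-33 J·s

1.16 × 10^-33 J·s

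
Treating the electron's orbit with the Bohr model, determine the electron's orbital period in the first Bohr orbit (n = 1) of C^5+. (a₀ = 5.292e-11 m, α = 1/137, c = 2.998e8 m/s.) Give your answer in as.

4.221 as

r = n²a₀/Z = 1²·5.292e-11/6 = 8.820e-12 m
v = Zαc/n = 6·0.007299·2.998e8/1 = 1.313e7 m/s
T = 2πr/v = 4.221e-18 s = 4.221 as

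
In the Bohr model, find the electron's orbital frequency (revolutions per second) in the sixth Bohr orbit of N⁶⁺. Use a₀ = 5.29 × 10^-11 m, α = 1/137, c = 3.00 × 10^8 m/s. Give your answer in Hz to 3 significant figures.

1.49 × 10^15 Hz

r = n²a₀/Z = 2.72 × 10^-10 m, v = Zαc/n = 2.55 × 10^6 m/s
f = v/(2πr) = 1.49 × 10^15 Hz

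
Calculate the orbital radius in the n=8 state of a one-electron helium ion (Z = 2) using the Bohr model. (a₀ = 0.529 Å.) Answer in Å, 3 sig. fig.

r_n = n²a₀/Z = 8² × 0.529 / 2
    = 64 × 0.529 / 2 = 16.9 Å

16.9 Å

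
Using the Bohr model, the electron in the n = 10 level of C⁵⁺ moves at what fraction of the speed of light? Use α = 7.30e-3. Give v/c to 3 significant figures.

v_n = Zαc/n, so v/c = Zα/n = 6 × 0.00730 / 10 = 0.00438

0.00438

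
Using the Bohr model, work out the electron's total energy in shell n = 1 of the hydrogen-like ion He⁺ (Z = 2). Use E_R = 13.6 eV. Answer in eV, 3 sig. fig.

-54.4 eV

E_n = −E_R·Z²/n² = −13.6 × 2²/1² = -54.4 eV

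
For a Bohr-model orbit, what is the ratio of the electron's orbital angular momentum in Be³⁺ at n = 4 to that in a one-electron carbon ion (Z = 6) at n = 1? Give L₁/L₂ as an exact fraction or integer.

4

L = nℏ is independent of Z.
L₁/L₂ = n₁/n₂ = 4/1 = 4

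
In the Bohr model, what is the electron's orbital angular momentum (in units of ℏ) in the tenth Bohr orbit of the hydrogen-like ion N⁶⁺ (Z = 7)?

10

L_n = nℏ, so L/ℏ = n = 10.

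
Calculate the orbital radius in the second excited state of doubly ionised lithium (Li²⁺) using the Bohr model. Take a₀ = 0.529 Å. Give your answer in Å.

r_n = n²a₀/Z = 3² × 0.529 / 3
    = 9 × 0.529 / 3 = 1.59 Å

1.59 Å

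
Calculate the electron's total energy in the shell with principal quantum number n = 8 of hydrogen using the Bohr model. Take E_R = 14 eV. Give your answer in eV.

-0.22 eV

E_n = −E_R·Z²/n² = −14 × 1²/8² = -0.22 eV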